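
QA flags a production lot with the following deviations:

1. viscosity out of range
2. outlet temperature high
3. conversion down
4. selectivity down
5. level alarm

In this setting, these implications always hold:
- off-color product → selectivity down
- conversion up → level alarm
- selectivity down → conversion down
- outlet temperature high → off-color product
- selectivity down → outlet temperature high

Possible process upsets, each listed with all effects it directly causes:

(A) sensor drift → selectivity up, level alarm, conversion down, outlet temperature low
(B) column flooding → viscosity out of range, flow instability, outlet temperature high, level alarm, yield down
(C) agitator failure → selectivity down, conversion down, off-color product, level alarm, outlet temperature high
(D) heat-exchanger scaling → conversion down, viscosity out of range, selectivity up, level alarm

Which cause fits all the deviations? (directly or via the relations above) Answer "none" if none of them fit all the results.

Testing each hypothesis:
(A) sensor drift — viscosity out of range miss; outlet temperature high miss; conversion down match; selectivity down miss; level alarm match
(B) column flooding — accounts for every observation (conversion down by outlet temperature high → off-color product → selectivity down → conversion down)
(C) agitator failure — does not account for viscosity out of range
(D) heat-exchanger scaling — viscosity out of range match; outlet temperature high miss; conversion down match; selectivity down miss; level alarm match
(B) is the only candidate with no mismatches.

B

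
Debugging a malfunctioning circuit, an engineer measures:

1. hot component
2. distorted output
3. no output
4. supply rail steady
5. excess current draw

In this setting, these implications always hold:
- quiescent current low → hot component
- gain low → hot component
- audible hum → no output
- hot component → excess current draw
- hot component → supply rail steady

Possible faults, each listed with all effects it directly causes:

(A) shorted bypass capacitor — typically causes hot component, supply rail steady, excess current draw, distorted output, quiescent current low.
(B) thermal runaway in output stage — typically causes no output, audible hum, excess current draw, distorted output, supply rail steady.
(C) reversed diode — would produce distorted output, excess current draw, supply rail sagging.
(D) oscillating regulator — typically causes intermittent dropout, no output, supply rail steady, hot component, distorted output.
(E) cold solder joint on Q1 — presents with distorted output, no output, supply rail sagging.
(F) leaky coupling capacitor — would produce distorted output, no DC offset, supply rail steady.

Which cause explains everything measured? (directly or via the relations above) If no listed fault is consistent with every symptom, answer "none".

D

Per-candidate check:
(A) shorted bypass capacitor — hot component match; distorted output match; no output miss; supply rail steady match; excess current draw match
(B) thermal runaway in output stage — hot component miss; distorted output match; no output match; supply rail steady match; excess current draw match
(C) reversed diode — fails on hot component, no output, supply rail steady (predicts supply rail sagging, not supply rail steady)
(D) oscillating regulator — hot component match; distorted output match; no output match; supply rail steady match; excess current draw match (via hot component → excess current draw)
(E) cold solder joint on Q1 — fails on hot component, supply rail steady, excess current draw (predicts supply rail sagging, not supply rail steady)
(F) leaky coupling capacitor — does not account for hot component, no output, excess current draw
Only (D) is consistent with every observation.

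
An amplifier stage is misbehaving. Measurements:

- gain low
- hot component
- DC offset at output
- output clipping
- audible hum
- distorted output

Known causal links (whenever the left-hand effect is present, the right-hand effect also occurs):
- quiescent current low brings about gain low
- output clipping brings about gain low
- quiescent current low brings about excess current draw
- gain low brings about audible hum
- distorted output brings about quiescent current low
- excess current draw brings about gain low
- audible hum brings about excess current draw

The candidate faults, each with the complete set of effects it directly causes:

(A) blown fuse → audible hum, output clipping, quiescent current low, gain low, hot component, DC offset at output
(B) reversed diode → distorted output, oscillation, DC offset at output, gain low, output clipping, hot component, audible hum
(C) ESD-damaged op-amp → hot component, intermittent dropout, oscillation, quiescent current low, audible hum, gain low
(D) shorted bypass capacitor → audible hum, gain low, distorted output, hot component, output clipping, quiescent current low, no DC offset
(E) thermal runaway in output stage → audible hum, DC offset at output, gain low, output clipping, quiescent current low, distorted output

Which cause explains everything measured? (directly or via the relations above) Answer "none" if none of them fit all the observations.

Per-candidate check:
(A) blown fuse — does not account for distorted output
(B) reversed diode — gain low yes; hot component yes; DC offset at output yes; output clipping yes; audible hum yes; distorted output yes
(C) ESD-damaged op-amp — gain low yes; hot component yes; DC offset at output NO; output clipping NO; audible hum yes; distorted output NO
(D) shorted bypass capacitor — fails on DC offset at output (predicts no DC offset, not DC offset at output)
(E) thermal runaway in output stage — does not account for hot component
Only (B) is consistent with every observation.

B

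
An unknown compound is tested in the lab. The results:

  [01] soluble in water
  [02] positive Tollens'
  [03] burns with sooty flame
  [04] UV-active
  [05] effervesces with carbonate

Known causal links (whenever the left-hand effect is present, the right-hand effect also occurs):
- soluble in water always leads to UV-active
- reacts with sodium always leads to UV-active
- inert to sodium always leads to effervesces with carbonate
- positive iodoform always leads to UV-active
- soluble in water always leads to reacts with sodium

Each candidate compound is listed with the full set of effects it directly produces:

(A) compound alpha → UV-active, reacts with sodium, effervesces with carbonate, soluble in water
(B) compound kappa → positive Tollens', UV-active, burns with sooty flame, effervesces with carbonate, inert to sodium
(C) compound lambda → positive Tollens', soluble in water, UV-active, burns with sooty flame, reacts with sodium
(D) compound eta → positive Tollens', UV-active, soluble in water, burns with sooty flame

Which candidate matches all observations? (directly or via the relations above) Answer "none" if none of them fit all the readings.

none

Checking each candidate against the observations:
(A) compound alpha — soluble in water match; positive Tollens' miss; burns with sooty flame miss; UV-active match; effervesces with carbonate match
(B) compound kappa — does not account for soluble in water
(C) compound lambda — soluble in water match; positive Tollens' match; burns with sooty flame match; UV-active match; effervesces with carbonate miss
(D) compound eta — does not account for effervesces with carbonate
Every candidate fails on at least one observation.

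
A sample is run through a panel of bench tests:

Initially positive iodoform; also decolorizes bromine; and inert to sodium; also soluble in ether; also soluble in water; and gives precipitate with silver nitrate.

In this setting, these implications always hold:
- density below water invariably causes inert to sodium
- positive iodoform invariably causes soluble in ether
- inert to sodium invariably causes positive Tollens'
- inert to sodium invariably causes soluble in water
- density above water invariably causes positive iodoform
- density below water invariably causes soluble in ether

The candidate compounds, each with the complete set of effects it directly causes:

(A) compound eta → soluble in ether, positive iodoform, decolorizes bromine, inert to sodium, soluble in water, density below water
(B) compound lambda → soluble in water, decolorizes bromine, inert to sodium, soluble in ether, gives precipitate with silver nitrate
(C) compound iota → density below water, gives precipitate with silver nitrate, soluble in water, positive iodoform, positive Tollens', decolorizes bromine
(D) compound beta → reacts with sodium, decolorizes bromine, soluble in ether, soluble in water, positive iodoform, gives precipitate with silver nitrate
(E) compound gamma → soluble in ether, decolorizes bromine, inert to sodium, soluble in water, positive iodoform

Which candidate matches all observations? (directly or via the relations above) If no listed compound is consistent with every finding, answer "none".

Testing each hypothesis:
(A) compound eta — positive iodoform yes; decolorizes bromine yes; inert to sodium yes; soluble in ether yes; soluble in water yes; gives precipitate with silver nitrate NO
(B) compound lambda — does not account for positive iodoform
(C) compound iota — positive iodoform yes; decolorizes bromine yes; inert to sodium yes (through density below water → inert to sodium); soluble in ether yes (through density below water → soluble in ether); soluble in water yes; gives precipitate with silver nitrate yes
(D) compound beta — positive iodoform yes; decolorizes bromine yes; inert to sodium NO; soluble in ether yes; soluble in water yes; gives precipitate with silver nitrate yes
(E) compound gamma — does not account for gives precipitate with silver nitrate
(C) is the only candidate with no mismatches.

C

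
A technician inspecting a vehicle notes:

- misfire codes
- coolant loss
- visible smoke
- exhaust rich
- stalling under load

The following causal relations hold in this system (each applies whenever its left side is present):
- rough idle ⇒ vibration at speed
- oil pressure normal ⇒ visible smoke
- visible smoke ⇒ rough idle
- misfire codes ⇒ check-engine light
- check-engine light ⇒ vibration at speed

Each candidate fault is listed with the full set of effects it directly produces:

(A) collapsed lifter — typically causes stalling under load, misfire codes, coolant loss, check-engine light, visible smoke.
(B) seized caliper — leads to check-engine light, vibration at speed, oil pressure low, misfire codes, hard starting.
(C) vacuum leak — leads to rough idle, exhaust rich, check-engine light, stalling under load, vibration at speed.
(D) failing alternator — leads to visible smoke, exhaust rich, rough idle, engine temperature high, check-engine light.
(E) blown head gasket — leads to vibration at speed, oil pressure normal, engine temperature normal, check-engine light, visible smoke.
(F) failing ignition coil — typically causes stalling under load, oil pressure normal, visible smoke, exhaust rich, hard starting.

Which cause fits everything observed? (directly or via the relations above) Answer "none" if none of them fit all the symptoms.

none

For each candidate, compare predicted effects to what was observed:
(A) collapsed lifter — misfire codes match; coolant loss match; visible smoke match; exhaust rich miss; stalling under load match
(B) seized caliper — does not account for coolant loss, visible smoke, exhaust rich, stalling under load
(C) vacuum leak — does not account for misfire codes, coolant loss, visible smoke
(D) failing alternator — does not account for misfire codes, coolant loss, stalling under load
(E) blown head gasket — does not account for misfire codes, coolant loss, exhaust rich, stalling under load
(F) failing ignition coil — does not account for misfire codes, coolant loss
None of the listed candidates fits everything.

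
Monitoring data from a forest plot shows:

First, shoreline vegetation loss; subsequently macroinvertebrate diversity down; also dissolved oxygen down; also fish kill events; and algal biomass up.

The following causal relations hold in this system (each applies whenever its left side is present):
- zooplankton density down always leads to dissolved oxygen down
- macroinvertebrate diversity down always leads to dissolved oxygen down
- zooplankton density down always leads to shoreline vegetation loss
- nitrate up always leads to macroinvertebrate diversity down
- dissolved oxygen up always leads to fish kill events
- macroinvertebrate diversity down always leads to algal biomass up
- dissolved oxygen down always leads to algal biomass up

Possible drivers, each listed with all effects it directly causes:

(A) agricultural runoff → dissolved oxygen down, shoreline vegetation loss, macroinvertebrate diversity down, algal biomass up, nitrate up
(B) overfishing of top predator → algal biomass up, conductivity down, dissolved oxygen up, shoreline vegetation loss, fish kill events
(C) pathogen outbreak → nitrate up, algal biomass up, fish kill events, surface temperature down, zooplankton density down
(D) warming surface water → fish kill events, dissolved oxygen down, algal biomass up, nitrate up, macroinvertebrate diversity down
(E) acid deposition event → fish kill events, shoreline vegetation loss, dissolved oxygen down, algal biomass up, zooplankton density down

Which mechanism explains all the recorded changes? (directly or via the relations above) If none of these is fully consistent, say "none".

C

Checking each candidate against the observations:
(A) agricultural runoff — does not account for fish kill events
(B) overfishing of top predator — shoreline vegetation loss match; macroinvertebrate diversity down miss; dissolved oxygen down miss; fish kill events match; algal biomass up match
(C) pathogen outbreak — accounts for every observation (shoreline vegetation loss through zooplankton density down → shoreline vegetation loss)
(D) warming surface water — does not account for shoreline vegetation loss
(E) acid deposition event — does not account for macroinvertebrate diversity down
(C) is the only candidate with no mismatches.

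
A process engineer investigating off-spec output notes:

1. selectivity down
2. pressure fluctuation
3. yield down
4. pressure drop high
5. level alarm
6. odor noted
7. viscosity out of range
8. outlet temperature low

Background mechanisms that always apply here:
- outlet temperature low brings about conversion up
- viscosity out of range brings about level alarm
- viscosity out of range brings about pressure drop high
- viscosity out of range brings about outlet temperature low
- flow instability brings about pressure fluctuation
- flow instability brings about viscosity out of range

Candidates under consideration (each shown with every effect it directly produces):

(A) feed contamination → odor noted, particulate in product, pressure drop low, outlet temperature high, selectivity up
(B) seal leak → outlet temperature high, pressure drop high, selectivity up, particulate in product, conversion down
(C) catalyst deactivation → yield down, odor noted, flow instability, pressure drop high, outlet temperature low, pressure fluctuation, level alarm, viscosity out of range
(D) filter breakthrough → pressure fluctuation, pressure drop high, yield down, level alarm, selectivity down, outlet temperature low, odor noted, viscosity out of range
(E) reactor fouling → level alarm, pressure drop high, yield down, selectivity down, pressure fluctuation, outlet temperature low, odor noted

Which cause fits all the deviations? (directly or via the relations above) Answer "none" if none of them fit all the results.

For each candidate, compare predicted effects to what was observed:
(A) feed contamination — fails on selectivity down, pressure fluctuation, yield down, pressure drop high, level alarm, viscosity out of range, outlet temperature low (predicts selectivity up, not selectivity down; predicts pressure drop low, not pressure drop high; predicts outlet temperature high, not outlet temperature low)
(B) seal leak — selectivity down -; pressure fluctuation -; yield down -; pressure drop high +; level alarm -; odor noted -; viscosity out of range -; outlet temperature low -
(C) catalyst deactivation — does not account for selectivity down
(D) filter breakthrough — accounts for every observation
(E) reactor fouling — selectivity down +; pressure fluctuation +; yield down +; pressure drop high +; level alarm +; odor noted +; viscosity out of range -; outlet temperature low +
(D) is the only candidate with no mismatches.

D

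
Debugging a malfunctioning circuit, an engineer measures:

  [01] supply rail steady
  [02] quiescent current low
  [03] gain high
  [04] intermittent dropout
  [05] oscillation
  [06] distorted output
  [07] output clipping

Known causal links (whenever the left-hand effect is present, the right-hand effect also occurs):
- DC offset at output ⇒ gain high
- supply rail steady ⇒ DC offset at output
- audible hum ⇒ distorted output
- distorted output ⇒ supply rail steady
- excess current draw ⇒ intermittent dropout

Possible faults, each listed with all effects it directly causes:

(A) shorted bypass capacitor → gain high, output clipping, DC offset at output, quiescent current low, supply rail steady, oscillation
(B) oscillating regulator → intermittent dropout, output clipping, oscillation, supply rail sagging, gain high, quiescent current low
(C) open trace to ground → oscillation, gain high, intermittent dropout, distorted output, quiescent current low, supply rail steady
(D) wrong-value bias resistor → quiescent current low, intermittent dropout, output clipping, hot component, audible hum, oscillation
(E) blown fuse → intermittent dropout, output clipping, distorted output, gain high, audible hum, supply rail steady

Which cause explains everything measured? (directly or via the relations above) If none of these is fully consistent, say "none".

Testing each hypothesis:
(A) shorted bypass capacitor — supply rail steady +; quiescent current low +; gain high +; intermittent dropout -; oscillation +; distorted output -; output clipping +
(B) oscillating regulator — fails on supply rail steady, distorted output (predicts supply rail sagging, not supply rail steady)
(C) open trace to ground — supply rail steady +; quiescent current low +; gain high +; intermittent dropout +; oscillation +; distorted output +; output clipping -
(D) wrong-value bias resistor — accounts for every observation (supply rail steady by audible hum → distorted output → supply rail steady)
(E) blown fuse — does not account for quiescent current low, oscillation
(D) alone accounts for all the evidence.

D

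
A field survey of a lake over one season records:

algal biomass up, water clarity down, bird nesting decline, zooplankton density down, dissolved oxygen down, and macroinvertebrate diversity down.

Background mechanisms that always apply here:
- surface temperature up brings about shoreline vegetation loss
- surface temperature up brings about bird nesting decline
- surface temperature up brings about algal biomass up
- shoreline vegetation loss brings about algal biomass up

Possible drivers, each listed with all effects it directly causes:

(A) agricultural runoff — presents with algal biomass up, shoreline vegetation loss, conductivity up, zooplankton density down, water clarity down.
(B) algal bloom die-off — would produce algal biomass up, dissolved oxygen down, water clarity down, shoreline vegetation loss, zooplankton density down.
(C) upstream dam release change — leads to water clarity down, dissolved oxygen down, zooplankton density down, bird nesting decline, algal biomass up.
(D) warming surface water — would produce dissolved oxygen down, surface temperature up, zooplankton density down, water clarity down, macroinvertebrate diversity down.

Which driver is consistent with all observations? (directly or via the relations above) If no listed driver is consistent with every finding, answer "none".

Checking each candidate against the observations:
(A) agricultural runoff — algal biomass up ✓; water clarity down ✓; bird nesting decline ✗; zooplankton density down ✓; dissolved oxygen down ✗; macroinvertebrate diversity down ✗
(B) algal bloom die-off — does not account for bird nesting decline, macroinvertebrate diversity down
(C) upstream dam release change — algal biomass up ✓; water clarity down ✓; bird nesting decline ✓; zooplankton density down ✓; dissolved oxygen down ✓; macroinvertebrate diversity down ✗
(D) warming surface water — algal biomass up ✓ (by surface temperature up → algal biomass up); water clarity down ✓; bird nesting decline ✓ (by surface temperature up → bird nesting decline); zooplankton density down ✓; dissolved oxygen down ✓; macroinvertebrate diversity down ✓
(D) is the only candidate with no mismatches.

D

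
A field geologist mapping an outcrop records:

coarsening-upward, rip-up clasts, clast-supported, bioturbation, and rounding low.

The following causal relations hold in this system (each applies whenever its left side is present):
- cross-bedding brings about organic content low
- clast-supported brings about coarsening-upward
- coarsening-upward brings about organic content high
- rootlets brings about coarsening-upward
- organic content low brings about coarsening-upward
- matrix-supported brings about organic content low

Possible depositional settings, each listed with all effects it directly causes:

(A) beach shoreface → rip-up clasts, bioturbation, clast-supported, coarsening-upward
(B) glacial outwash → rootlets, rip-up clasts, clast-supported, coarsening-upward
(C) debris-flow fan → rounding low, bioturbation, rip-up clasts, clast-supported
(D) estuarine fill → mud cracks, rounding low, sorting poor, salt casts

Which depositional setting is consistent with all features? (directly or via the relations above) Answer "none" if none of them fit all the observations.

C

Checking each candidate against the observations:
(A) beach shoreface — coarsening-upward yes; rip-up clasts yes; clast-supported yes; bioturbation yes; rounding low NO
(B) glacial outwash — coarsening-upward yes; rip-up clasts yes; clast-supported yes; bioturbation NO; rounding low NO
(C) debris-flow fan — coarsening-upward yes (through clast-supported → coarsening-upward); rip-up clasts yes; clast-supported yes; bioturbation yes; rounding low yes
(D) estuarine fill — does not account for coarsening-upward, rip-up clasts, clast-supported, bioturbation
(C) is the only candidate with no mismatches.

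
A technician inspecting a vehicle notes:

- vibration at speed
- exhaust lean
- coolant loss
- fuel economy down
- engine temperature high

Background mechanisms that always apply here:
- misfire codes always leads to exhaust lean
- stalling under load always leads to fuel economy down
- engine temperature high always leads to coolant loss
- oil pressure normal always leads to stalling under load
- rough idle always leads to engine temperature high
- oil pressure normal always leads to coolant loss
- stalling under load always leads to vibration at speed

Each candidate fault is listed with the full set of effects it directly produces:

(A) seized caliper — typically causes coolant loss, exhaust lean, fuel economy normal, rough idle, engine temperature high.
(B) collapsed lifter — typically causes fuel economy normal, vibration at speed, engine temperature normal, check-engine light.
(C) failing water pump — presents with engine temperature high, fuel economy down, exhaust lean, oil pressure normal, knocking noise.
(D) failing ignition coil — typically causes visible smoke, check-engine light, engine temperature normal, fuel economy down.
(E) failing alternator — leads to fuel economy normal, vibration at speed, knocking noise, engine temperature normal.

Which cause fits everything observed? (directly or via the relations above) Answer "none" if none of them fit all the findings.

C

For each candidate, compare predicted effects to what was observed:
(A) seized caliper — fails on vibration at speed, fuel economy down (predicts fuel economy normal, not fuel economy down)
(B) collapsed lifter — fails on exhaust lean, coolant loss, fuel economy down, engine temperature high (predicts fuel economy normal, not fuel economy down; predicts engine temperature normal, not engine temperature high)
(C) failing water pump — vibration at speed + (via oil pressure normal → stalling under load → vibration at speed); exhaust lean +; coolant loss + (via engine temperature high → coolant loss); fuel economy down +; engine temperature high +
(D) failing ignition coil — vibration at speed -; exhaust lean -; coolant loss -; fuel economy down +; engine temperature high -
(E) failing alternator — fails on exhaust lean, coolant loss, fuel economy down, engine temperature high (predicts fuel economy normal, not fuel economy down; predicts engine temperature normal, not engine temperature high)
(C) is the only candidate with no mismatches.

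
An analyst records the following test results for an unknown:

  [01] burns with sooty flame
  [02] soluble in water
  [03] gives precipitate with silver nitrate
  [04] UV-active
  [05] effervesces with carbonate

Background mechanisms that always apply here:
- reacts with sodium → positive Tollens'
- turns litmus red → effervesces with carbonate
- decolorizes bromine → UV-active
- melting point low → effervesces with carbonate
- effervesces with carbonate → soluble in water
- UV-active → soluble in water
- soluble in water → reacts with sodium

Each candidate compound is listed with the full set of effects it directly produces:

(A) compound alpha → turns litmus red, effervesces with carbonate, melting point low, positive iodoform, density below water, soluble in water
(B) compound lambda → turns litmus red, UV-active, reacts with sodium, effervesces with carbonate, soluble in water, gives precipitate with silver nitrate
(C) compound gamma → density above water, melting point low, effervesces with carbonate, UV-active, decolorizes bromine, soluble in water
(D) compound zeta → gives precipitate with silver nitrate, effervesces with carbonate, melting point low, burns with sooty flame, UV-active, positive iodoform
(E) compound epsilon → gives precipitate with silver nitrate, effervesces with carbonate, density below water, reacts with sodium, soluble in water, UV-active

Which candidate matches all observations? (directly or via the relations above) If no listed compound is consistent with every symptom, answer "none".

D

For each candidate, compare predicted effects to what was observed:
(A) compound alpha — does not account for burns with sooty flame, gives precipitate with silver nitrate, UV-active
(B) compound lambda — does not account for burns with sooty flame
(C) compound gamma — does not account for burns with sooty flame, gives precipitate with silver nitrate
(D) compound zeta — burns with sooty flame match; soluble in water match (through effervesces with carbonate → soluble in water); gives precipitate with silver nitrate match; UV-active match; effervesces with carbonate match
(E) compound epsilon — burns with sooty flame miss; soluble in water match; gives precipitate with silver nitrate match; UV-active match; effervesces with carbonate match
(D) alone accounts for all the evidence.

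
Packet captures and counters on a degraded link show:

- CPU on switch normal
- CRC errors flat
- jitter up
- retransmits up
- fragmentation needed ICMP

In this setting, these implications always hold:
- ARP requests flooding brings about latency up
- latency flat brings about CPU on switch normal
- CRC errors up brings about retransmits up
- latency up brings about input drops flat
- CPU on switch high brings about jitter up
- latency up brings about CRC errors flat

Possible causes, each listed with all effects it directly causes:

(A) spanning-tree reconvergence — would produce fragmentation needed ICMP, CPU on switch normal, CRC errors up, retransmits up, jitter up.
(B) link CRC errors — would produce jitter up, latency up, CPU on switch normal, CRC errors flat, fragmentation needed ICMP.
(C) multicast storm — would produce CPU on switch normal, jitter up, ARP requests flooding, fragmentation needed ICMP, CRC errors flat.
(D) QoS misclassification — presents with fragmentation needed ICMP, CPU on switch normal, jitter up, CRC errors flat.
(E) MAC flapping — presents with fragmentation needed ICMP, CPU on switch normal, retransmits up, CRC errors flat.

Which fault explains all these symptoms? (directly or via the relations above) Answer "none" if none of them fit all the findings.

For each candidate, compare predicted effects to what was observed:
(A) spanning-tree reconvergence — fails on CRC errors flat (predicts CRC errors up, not CRC errors flat)
(B) link CRC errors — does not account for retransmits up
(C) multicast storm — CPU on switch normal ✓; CRC errors flat ✓; jitter up ✓; retransmits up ✗; fragmentation needed ICMP ✓
(D) QoS misclassification — CPU on switch normal ✓; CRC errors flat ✓; jitter up ✓; retransmits up ✗; fragmentation needed ICMP ✓
(E) MAC flapping — CPU on switch normal ✓; CRC errors flat ✓; jitter up ✗; retransmits up ✓; fragmentation needed ICMP ✓
Every candidate fails on at least one observation.

none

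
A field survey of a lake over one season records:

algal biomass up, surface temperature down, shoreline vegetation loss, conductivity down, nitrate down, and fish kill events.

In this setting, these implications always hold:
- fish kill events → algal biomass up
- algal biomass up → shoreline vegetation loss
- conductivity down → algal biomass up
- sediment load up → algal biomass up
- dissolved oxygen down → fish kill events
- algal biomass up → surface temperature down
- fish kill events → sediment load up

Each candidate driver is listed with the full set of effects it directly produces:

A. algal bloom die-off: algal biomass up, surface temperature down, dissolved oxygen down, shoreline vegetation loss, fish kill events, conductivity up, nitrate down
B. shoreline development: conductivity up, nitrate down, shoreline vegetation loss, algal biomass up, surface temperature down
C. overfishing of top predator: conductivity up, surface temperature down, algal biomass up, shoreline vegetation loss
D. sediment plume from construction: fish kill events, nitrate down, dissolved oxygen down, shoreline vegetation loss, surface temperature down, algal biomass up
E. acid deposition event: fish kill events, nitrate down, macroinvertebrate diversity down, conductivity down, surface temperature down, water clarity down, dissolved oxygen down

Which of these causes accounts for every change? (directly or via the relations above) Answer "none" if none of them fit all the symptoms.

Testing each hypothesis:
(A) algal bloom die-off — fails on conductivity down (predicts conductivity up, not conductivity down)
(B) shoreline development — fails on conductivity down, fish kill events (predicts conductivity up, not conductivity down)
(C) overfishing of top predator — algal biomass up match; surface temperature down match; shoreline vegetation loss match; conductivity down miss; nitrate down miss; fish kill events miss
(D) sediment plume from construction — does not account for conductivity down
(E) acid deposition event — accounts for every observation (algal biomass up by conductivity down → algal biomass up)
(E) alone accounts for all the evidence.

E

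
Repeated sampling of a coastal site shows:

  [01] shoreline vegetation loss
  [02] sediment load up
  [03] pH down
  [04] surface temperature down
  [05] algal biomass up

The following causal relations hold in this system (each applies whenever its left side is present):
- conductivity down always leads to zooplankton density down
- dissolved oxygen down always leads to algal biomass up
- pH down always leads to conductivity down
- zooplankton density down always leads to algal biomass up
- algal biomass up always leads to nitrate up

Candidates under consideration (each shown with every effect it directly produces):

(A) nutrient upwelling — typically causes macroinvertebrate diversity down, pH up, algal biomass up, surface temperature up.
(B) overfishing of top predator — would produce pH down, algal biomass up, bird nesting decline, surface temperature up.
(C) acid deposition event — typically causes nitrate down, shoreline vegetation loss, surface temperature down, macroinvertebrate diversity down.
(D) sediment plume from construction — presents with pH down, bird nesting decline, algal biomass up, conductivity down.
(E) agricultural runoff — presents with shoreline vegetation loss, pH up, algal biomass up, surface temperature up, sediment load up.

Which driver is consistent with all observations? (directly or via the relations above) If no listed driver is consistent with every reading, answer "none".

Per-candidate check:
(A) nutrient upwelling — fails on shoreline vegetation loss, sediment load up, pH down, surface temperature down (predicts pH up, not pH down; predicts surface temperature up, not surface temperature down)
(B) overfishing of top predator — fails on shoreline vegetation loss, sediment load up, surface temperature down (predicts surface temperature up, not surface temperature down)
(C) acid deposition event — shoreline vegetation loss match; sediment load up miss; pH down miss; surface temperature down match; algal biomass up miss
(D) sediment plume from construction — does not account for shoreline vegetation loss, sediment load up, surface temperature down
(E) agricultural runoff — fails on pH down, surface temperature down (predicts pH up, not pH down; predicts surface temperature up, not surface temperature down)
None of the listed candidates fits everything.

none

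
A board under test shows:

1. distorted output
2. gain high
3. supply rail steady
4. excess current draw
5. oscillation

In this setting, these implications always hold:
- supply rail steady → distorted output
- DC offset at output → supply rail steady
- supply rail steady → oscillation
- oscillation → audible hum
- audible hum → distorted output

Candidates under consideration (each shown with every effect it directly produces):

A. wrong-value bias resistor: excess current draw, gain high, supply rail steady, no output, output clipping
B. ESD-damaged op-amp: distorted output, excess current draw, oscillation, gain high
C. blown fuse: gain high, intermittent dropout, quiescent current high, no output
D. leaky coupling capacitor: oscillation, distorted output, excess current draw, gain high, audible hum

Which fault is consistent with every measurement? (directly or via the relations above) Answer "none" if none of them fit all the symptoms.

Per-candidate check:
(A) wrong-value bias resistor — distorted output yes (via supply rail steady → distorted output); gain high yes; supply rail steady yes; excess current draw yes; oscillation yes (via supply rail steady → oscillation)
(B) ESD-damaged op-amp — does not account for supply rail steady
(C) blown fuse — does not account for distorted output, supply rail steady, excess current draw, oscillation
(D) leaky coupling capacitor — distorted output yes; gain high yes; supply rail steady NO; excess current draw yes; oscillation yes
(A) alone accounts for all the evidence.

A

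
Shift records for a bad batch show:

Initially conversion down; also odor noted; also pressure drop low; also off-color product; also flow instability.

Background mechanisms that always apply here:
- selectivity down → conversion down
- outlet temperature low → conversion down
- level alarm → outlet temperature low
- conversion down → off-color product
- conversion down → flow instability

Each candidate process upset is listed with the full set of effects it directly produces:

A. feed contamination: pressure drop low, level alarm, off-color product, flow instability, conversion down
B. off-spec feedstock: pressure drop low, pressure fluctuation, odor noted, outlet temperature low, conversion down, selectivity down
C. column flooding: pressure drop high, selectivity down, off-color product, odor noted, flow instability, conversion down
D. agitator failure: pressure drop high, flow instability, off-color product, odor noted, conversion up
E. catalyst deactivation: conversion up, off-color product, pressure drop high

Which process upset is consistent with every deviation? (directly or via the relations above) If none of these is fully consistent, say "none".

B

Per-candidate check:
(A) feed contamination — conversion down match; odor noted miss; pressure drop low match; off-color product match; flow instability match
(B) off-spec feedstock — conversion down match; odor noted match; pressure drop low match; off-color product match (through conversion down → off-color product); flow instability match (through conversion down → flow instability)
(C) column flooding — conversion down match; odor noted match; pressure drop low miss; off-color product match; flow instability match
(D) agitator failure — fails on conversion down, pressure drop low (predicts conversion up, not conversion down; predicts pressure drop high, not pressure drop low)
(E) catalyst deactivation — fails on conversion down, odor noted, pressure drop low, flow instability (predicts conversion up, not conversion down; predicts pressure drop high, not pressure drop low)
(B) is the only candidate with no mismatches.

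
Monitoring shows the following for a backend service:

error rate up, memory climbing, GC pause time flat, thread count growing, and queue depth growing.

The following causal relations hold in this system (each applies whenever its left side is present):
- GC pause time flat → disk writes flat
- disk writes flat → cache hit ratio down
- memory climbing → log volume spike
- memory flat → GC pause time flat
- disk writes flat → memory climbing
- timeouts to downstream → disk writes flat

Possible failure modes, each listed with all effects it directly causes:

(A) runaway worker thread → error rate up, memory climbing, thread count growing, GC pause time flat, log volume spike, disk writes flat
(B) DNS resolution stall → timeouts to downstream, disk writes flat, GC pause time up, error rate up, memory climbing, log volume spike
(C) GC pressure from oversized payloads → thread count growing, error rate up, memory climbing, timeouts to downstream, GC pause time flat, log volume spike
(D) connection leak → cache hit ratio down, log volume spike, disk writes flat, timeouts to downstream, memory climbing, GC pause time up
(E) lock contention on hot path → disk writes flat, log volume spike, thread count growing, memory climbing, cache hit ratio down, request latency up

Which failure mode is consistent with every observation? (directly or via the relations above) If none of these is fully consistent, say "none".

For each candidate, compare predicted effects to what was observed:
(A) runaway worker thread — error rate up yes; memory climbing yes; GC pause time flat yes; thread count growing yes; queue depth growing NO
(B) DNS resolution stall — fails on GC pause time flat, thread count growing, queue depth growing (predicts GC pause time up, not GC pause time flat)
(C) GC pressure from oversized payloads — error rate up yes; memory climbing yes; GC pause time flat yes; thread count growing yes; queue depth growing NO
(D) connection leak — fails on error rate up, GC pause time flat, thread count growing, queue depth growing (predicts GC pause time up, not GC pause time flat)
(E) lock contention on hot path — does not account for error rate up, GC pause time flat, queue depth growing
None of the listed candidates fits everything.

none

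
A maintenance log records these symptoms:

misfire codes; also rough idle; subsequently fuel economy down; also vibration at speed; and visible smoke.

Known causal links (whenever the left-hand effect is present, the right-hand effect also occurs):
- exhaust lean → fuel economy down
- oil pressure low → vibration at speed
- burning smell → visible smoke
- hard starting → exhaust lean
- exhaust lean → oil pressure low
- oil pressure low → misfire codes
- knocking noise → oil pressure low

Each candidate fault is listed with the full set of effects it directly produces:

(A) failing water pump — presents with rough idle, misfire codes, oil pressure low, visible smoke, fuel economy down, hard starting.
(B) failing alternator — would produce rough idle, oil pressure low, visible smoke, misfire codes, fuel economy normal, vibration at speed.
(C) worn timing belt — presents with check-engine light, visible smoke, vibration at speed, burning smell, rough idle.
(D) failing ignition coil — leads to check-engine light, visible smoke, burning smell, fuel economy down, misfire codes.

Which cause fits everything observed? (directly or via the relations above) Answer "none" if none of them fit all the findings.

A

Per-candidate check:
(A) failing water pump — accounts for every observation (vibration at speed through oil pressure low → vibration at speed)
(B) failing alternator — misfire codes yes; rough idle yes; fuel economy down NO; vibration at speed yes; visible smoke yes
(C) worn timing belt — does not account for misfire codes, fuel economy down
(D) failing ignition coil — does not account for rough idle, vibration at speed
(A) alone accounts for all the evidence.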